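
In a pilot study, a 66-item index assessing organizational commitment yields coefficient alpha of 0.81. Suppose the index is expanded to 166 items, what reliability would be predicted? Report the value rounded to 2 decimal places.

n = 166/66 = 2.5152
Apply the Spearman-Brown prophecy formula, r' = nr / [1 + (n − 1)r]:
r_new = (2.5152 × 0.81) / (1 + (2.5152 − 1) × 0.81)
r_new = 2.0373 / 2.2273 ≈ 0.9147

0.91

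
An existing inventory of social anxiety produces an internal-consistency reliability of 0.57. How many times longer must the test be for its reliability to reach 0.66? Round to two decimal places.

Rearranging the Spearman-Brown formula for n,
n = r*(1 − r) / [ r (1 − r*) ]
n = 0.66(1 − 0.57) / [0.57(1 − 0.66)]
  = 0.2838 / 0.1938 = 1.4644

1.46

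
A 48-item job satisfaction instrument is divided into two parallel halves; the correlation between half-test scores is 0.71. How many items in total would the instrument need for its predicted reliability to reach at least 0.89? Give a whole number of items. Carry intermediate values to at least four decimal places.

80

r_full = 2(0.71)/(1 + 0.71) = 0.8304
n = r_tgt(1 − r_full) / [r_full(1 − r_tgt)] = 0.89 × 0.1696 / (0.8304 × 0.11) ≈ 1.6525
Required items = 1.6525 × 48 = 79.32, so 80 items.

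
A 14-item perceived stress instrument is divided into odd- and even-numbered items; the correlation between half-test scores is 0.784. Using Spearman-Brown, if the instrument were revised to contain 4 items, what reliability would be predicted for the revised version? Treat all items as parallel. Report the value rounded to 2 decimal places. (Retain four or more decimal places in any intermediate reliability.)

Full-test reliability from the split-half r: r_full = 2(0.784)/(1 + 0.784) = 0.8789
Length factor from 14 to 4 items: n = 4/14 = 0.2857
r_new = n·r_full / (1 + (n − 1)·r_full) = 0.2511 / 0.3722 ≈ 0.6746

0.67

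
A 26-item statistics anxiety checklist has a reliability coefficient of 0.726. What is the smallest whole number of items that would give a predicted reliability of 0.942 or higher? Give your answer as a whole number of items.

Spearman-Brown solved for the length factor n:
n = r*(1 − r) / [ r (1 − r*) ]
n = 0.942 × (1 − 0.726) / [ 0.726 × (1 − 0.942) ]
  = 0.258108 / 0.042108 = 6.1297
So the test needs 6.1297 × 26 ≈ 159.37 items; rounding up, 160.

160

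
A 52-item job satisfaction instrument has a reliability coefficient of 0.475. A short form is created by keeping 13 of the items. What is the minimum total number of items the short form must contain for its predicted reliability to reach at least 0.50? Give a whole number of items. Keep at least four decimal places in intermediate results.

First, r for the 13-item form: n = 13/52 = 0.2500, so r_13 = 0.2500·0.475/(1 + (0.2500 − 1)·0.475) = 0.1845
Length factor from the short form to reach 0.50: n' = 0.50(1 − 0.1845) / [0.1845(1 − 0.50)] ≈ 4.4201
Items = 4.4201 × 13 ≈ 57.46 → 58

58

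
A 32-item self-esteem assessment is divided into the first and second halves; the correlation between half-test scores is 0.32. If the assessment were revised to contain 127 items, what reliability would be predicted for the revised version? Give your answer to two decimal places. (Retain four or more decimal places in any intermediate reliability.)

0.79

First correct the split-half correlation to full-test reliability: r_full = 2 × 0.32 / (1 + 0.32) ≈ 0.4848
Length factor from 32 to 127 items: n = 127/32 = 3.9688
r_new = n·r_full / (1 + (n − 1)·r_full) = 1.9241 / 2.4393 ≈ 0.7888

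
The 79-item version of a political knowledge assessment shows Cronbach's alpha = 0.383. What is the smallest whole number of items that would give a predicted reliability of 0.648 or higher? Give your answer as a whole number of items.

Invert Spearman-Brown to solve for n:
n = r*(1 − r) / [ r (1 − r*) ]
n = 0.648(1 − 0.383) / [0.383(1 − 0.648)]
n = 0.399816 / 0.134816 ≈ 2.9656
So the test needs 2.9656 × 79 ≈ 234.28 items; rounding up, 235.

235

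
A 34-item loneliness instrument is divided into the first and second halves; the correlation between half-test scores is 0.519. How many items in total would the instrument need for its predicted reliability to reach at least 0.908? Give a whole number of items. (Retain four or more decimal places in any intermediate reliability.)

156

r_full = 2(0.519)/(1 + 0.519) = 0.6833
Solve Spearman-Brown for n: n = 0.908(1 − 0.6833) / [0.6833(1 − 0.908)] = 4.5744
Required items = 4.5744 × 34 = 155.53, so 156 items.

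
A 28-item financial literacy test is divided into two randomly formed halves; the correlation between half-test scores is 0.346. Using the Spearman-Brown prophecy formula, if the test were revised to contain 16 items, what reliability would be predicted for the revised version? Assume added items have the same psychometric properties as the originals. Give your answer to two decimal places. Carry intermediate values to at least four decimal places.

First correct the split-half correlation to full-test reliability: r_full = 2 × 0.346 / (1 + 0.346) ≈ 0.5141
Then adjust to 16 items: n = 16/28 = 0.5714
r_new = n·r_full / (1 + (n − 1)·r_full) = 0.2938 / 0.7797 ≈ 0.3768

0.38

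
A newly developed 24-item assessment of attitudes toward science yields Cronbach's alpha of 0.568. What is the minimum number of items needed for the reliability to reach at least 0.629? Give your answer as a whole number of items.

31

n = 0.629(1 − 0.568) / [0.568(1 − 0.629)]
n = 0.271728 / 0.210728 ≈ 1.2895
Items needed = n × 24 = 1.2895 × 24 ≈ 30.95 → round up to 31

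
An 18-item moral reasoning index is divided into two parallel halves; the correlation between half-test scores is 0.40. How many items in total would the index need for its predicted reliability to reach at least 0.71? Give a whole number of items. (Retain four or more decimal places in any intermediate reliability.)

r_full = 2(0.40)/(1 + 0.40) = 0.5714
n = r_tgt(1 − r_full) / [r_full(1 − r_tgt)] = 0.71 × 0.4286 / (0.5714 × 0.29) ≈ 1.8364
Required items = 1.8364 × 18 = 33.06, so 34 items.

34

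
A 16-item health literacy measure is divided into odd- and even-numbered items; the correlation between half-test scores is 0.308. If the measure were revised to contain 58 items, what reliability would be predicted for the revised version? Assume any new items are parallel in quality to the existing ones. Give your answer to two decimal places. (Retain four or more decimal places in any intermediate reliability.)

Full-test reliability from the split-half r: r_full = 2(0.308)/(1 + 0.308) = 0.4709
Then adjust to 58 items: n = 58/16 = 3.6250
r_new = n·r_full / (1 + (n − 1)·r_full) = 1.7070 / 2.2361 ≈ 0.7634

0.76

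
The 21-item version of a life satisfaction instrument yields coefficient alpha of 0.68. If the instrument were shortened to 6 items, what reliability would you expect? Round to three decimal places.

0.378

The new length is 6/21 = 0.2857 times the old.
Spearman-Brown: r_new = n·r / (1 + (n − 1)·r)
r_new = 0.2857·0.68 / [1 + (0.2857 − 1)·0.68]
r_new = 0.1943 / 0.5143 ≈ 0.3778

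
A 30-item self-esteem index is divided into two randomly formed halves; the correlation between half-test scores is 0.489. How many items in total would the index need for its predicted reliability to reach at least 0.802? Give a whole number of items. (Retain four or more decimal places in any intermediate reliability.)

Corrected full-test reliability: r_full = 2 × 0.489 / (1 + 0.489) ≈ 0.6568
n = r_tgt(1 − r_full) / [r_full(1 − r_tgt)] = 0.802 × 0.3432 / (0.6568 × 0.198) ≈ 2.1165
Required items = 2.1165 × 30 = 63.49, so 64 items.

64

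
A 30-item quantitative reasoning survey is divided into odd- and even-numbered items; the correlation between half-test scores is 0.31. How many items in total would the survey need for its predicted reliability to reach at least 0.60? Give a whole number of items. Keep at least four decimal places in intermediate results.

51

r_full = 2(0.31)/(1 + 0.31) = 0.4733
Solve Spearman-Brown for n: n = 0.60(1 − 0.4733) / [0.4733(1 − 0.60)] = 1.6692
Items = 1.6692 × 30 ≈ 50.08 → 51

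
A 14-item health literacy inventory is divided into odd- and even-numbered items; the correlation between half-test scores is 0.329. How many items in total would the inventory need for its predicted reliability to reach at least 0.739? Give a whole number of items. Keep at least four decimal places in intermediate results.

41

Corrected full-test reliability: r_full = 2 × 0.329 / (1 + 0.329) ≈ 0.4951
n = r_tgt(1 − r_full) / [r_full(1 − r_tgt)] = 0.739 × 0.5049 / (0.4951 × 0.261) ≈ 2.8875
Required items = 2.8875 × 14 = 40.43, so 41 items.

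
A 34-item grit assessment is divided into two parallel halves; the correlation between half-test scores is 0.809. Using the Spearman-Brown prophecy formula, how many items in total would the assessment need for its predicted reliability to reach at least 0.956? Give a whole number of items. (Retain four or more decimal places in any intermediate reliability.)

Corrected full-test reliability: r_full = 2 × 0.809 / (1 + 0.809) ≈ 0.8944
Solve Spearman-Brown for n: n = 0.956(1 − 0.8944) / [0.8944(1 − 0.956)] = 2.5653
Required items = 2.5653 × 34 = 87.22, so 88 items.

88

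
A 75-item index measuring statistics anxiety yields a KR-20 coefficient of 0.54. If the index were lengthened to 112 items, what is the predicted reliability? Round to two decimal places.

0.64

Length ratio n = 112/75 = 1.4933
r_new = 1.4933·0.54 / [1 + (1.4933 − 1)·0.54]
r_new = 0.8064 / 1.2664 ≈ 0.6368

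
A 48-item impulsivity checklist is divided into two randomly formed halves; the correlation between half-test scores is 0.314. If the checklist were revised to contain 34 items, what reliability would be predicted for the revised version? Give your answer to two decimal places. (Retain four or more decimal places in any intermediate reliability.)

0.39

Full-test reliability from the split-half r: r_full = 2(0.314)/(1 + 0.314) = 0.4779
Length factor from 48 to 34 items: n = 34/48 = 0.7083
r_new = n·r_full / (1 + (n − 1)·r_full) = 0.3385 / 0.8606 ≈ 0.3933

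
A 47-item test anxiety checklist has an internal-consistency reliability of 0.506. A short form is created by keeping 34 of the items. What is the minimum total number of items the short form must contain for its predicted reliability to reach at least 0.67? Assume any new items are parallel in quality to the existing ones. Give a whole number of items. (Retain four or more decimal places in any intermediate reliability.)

First, r for the 34-item form: n = 34/47 = 0.7234, so r_34 = 0.7234·0.506/(1 + (0.7234 − 1)·0.506) = 0.4256
Length factor from the short form to reach 0.67: n' = 0.67(1 − 0.4256) / [0.4256(1 − 0.67)] ≈ 2.7401
Total items = 2.7401 × 34 = 93.16, rounded up to 94.

94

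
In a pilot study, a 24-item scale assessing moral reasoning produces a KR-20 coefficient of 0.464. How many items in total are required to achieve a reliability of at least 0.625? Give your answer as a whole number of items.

n = 0.625(1 − 0.464) / [0.464(1 − 0.625)]
n = 0.335000 / 0.174000 ≈ 1.9253
Items needed = n × 24 = 1.9253 × 24 ≈ 46.21 → round up to 47

47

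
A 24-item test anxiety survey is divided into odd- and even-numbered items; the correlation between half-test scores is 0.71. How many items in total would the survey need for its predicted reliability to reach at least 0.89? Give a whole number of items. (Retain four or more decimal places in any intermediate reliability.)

r_full = 2(0.71)/(1 + 0.71) = 0.8304
Solve Spearman-Brown for n: n = 0.89(1 − 0.8304) / [0.8304(1 − 0.89)] = 1.6525
Items = 1.6525 × 24 ≈ 39.66 → 40

40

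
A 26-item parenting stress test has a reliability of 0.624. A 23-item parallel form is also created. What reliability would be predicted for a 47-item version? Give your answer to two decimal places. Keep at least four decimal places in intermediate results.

The 23-item form is not needed; work directly from the 26-item form with n = 47/26 = 1.8077.
r_{47} = n·r / (1 + (n − 1)·r) = 1.1280 / 1.5040 ≈ 0.7500

0.75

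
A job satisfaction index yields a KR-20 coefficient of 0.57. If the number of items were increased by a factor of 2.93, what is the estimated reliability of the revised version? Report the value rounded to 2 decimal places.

r_new = (2.93 × 0.57) / (1 + (2.93 − 1) × 0.57)
     = 1.6701 / 2.1001 = 0.7952

0.80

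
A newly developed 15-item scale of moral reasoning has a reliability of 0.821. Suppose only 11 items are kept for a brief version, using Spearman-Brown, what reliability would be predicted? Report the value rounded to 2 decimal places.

0.77

Length ratio n = 11/15 = 0.7333
Spearman-Brown: r_new = n·r / (1 + (n − 1)·r)
r_new = 0.7333·0.821 / [1 + (0.7333 − 1)·0.821]
     = 0.6020 / 0.7810 = 0.7708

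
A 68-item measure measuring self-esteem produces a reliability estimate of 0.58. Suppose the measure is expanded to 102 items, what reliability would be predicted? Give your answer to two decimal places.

0.67

n = 102/68 = 1.5
By Spearman-Brown, r_new = n r / (1 + (n − 1) r).
r_new = (1.5 × 0.58) / (1 + (1.5 − 1) × 0.58)
r_new = 0.8700 / 1.2900 ≈ 0.6744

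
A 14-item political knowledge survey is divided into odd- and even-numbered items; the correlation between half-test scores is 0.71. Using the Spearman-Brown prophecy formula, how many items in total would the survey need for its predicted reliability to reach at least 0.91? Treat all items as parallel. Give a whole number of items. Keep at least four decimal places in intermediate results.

r_full = 2(0.71)/(1 + 0.71) = 0.8304
Solve Spearman-Brown for n: n = 0.91(1 − 0.8304) / [0.8304(1 − 0.91)] = 2.0651
Items = 2.0651 × 14 ≈ 28.91 → 29

29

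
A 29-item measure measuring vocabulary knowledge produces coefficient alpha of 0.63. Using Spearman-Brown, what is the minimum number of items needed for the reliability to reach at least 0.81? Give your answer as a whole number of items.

73

n = 0.81 × (1 − 0.63) / [ 0.63 × (1 − 0.81) ]
  = 0.2997 / 0.1197 = 2.5038
Items needed = n × 29 = 2.5038 × 29 ≈ 72.61 → round up to 73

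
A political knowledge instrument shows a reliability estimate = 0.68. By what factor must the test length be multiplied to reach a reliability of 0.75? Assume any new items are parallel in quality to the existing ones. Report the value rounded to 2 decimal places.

1.41

Invert Spearman-Brown to solve for n:
n = r_target (1 − r_old) / [ r_old (1 − r_target) ]
n = [0.75 × 0.32] / [0.68 × 0.25]
  = 0.2400 / 0.1700 = 1.4118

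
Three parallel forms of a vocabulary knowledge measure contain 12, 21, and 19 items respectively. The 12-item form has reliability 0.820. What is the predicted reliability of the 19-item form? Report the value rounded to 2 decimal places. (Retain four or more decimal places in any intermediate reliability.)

0.88

The 21-item form is not needed; work directly from the 12-item form with n = 19/12 = 1.5833.
r_{19} = n·r / (1 + (n − 1)·r) = 1.2983 / 1.4783 ≈ 0.8782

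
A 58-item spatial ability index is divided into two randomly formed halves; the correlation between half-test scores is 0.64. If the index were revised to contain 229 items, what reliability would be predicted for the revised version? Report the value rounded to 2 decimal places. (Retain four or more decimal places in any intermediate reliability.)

First correct the split-half correlation to full-test reliability: r_full = 2 × 0.64 / (1 + 0.64) ≈ 0.7805
Length factor from 58 to 229 items: n = 229/58 = 3.9483
r_new = n·r_full / (1 + (n − 1)·r_full) = 3.0816 / 3.3011 ≈ 0.9335

0.93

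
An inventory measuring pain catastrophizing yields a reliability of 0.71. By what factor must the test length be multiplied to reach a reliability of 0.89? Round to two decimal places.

Spearman-Brown solved for the length factor n:
n = r*(1 − r) / [ r (1 − r*) ]
n = 0.89(1 − 0.71) / [0.71(1 − 0.89)]
n = 0.2581 / 0.0781 ≈ 3.3047

3.30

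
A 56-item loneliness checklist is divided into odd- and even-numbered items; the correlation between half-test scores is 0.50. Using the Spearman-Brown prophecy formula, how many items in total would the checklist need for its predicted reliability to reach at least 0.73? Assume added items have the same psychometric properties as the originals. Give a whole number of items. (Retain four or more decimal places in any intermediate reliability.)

76

Corrected full-test reliability: r_full = 2 × 0.50 / (1 + 0.50) ≈ 0.6667
n = r_tgt(1 − r_full) / [r_full(1 − r_tgt)] = 0.73 × 0.3333 / (0.6667 × 0.27) ≈ 1.3516
Items = 1.3516 × 56 ≈ 75.69 → 76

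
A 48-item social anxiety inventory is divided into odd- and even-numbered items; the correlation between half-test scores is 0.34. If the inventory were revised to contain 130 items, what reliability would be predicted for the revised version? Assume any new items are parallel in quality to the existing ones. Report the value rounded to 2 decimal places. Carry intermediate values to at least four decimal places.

0.74

Spearman-Brown correction (n = 2): r_full = 2·0.34/(1 + 0.34) = 0.5075
Length factor from 48 to 130 items: n = 130/48 = 2.7083
r_new = n·r_full / (1 + (n − 1)·r_full) = 1.3745 / 1.8670 ≈ 0.7362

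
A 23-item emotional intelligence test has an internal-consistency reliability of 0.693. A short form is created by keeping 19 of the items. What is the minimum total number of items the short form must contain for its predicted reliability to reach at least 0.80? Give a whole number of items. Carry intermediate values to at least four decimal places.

First, r for the 19-item form: n = 19/23 = 0.8261, so r_19 = 0.8261·0.693/(1 + (0.8261 − 1)·0.693) = 0.6509
Then solve for n' with r_old = 0.6509, r_target = 0.80: n' = 0.80(1 − 0.6509)/[0.6509(1 − 0.80)] = 2.1453
Total items = 2.1453 × 19 = 40.76, rounded up to 41.

41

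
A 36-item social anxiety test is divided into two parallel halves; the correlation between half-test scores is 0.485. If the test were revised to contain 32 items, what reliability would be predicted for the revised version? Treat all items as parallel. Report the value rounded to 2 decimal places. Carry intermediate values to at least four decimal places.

Full-test reliability from the split-half r: r_full = 2(0.485)/(1 + 0.485) = 0.6532
Then adjust to 32 items: n = 32/36 = 0.8889
r_new = n·r_full / (1 + (n − 1)·r_full) = 0.5806 / 0.9274 ≈ 0.6261

0.63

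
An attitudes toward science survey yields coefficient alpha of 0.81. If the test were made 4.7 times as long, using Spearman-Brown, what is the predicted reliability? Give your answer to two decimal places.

r_new = 4.7·0.81 / [1 + (4.7 − 1)·0.81]
     = 3.8070 / 3.9970 = 0.9525

0.95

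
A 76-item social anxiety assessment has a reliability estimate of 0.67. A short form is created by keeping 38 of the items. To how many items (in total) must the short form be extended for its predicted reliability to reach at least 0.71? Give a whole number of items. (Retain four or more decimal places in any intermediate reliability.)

Short-form reliability: n = 38/76 = 0.5000; r_38 = n·r/(1+(n−1)r) ≈ 0.5038
Length factor from the short form to reach 0.71: n' = 0.71(1 − 0.5038) / [0.5038(1 − 0.71)] ≈ 2.4113
Items = 2.4113 × 38 ≈ 91.63 → 92

92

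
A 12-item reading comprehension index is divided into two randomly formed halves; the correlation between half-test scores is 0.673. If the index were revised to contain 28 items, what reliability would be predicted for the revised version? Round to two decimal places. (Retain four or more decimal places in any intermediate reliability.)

0.91

Spearman-Brown correction (n = 2): r_full = 2·0.673/(1 + 0.673) = 0.8045
Length factor from 12 to 28 items: n = 28/12 = 2.3333
r_new = n·r_full / (1 + (n − 1)·r_full) = 1.8771 / 2.0726 ≈ 0.9057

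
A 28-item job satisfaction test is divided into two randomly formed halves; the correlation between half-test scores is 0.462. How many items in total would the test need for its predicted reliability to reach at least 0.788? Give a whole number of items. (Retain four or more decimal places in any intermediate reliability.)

r_full = 2(0.462)/(1 + 0.462) = 0.6320
Solve Spearman-Brown for n: n = 0.788(1 − 0.6320) / [0.6320(1 − 0.788)] = 2.1643
Items = 2.1643 × 28 ≈ 60.60 → 61

61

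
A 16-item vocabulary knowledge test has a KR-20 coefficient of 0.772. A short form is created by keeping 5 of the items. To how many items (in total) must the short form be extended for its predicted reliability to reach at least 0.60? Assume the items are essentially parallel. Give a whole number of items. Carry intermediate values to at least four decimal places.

First, r for the 5-item form: n = 5/16 = 0.3125, so r_5 = 0.3125·0.772/(1 + (0.3125 − 1)·0.772) = 0.5141
Then solve for n' with r_old = 0.5141, r_target = 0.60: n' = 0.60(1 − 0.5141)/[0.5141(1 − 0.60)] = 1.4177
Items = 1.4177 × 5 ≈ 7.09 → 8

8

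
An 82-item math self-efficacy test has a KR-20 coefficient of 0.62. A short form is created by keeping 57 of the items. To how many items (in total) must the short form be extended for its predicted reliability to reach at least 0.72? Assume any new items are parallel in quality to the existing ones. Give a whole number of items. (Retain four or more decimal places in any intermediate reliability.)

First, r for the 57-item form: n = 57/82 = 0.6951, so r_57 = 0.6951·0.62/(1 + (0.6951 − 1)·0.62) = 0.5314
Then solve for n' with r_old = 0.5314, r_target = 0.72: n' = 0.72(1 − 0.5314)/[0.5314(1 − 0.72)] = 2.2675
Total items = 2.2675 × 57 = 129.25, rounded up to 130.

130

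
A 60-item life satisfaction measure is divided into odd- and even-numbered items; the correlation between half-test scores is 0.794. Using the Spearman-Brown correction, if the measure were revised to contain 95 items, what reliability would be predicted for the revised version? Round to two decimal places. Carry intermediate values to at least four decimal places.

0.92

Full-test reliability from the split-half r: r_full = 2(0.794)/(1 + 0.794) = 0.8852
Then adjust to 95 items: n = 95/60 = 1.5833
r_new = n·r_full / (1 + (n − 1)·r_full) = 1.4015 / 1.5163 ≈ 0.9243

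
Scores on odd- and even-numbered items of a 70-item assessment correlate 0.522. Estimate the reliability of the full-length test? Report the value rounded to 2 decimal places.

0.69

Apply the Spearman-Brown correction with n = 2:
r_full = 2r_hh / (1 + r_hh) = 2 × 0.522 / (1 + 0.522)
r_full = 1.0440 / 1.5220 ≈ 0.6859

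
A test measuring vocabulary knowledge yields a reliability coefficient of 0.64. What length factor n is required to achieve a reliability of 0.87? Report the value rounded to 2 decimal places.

3.76

Rearranging the Spearman-Brown formula for n,
n = r_target (1 − r_old) / [ r_old (1 − r_target) ]
n = 0.87(1 − 0.64) / [0.64(1 − 0.87)]
  = 0.3132 / 0.0832 = 3.7644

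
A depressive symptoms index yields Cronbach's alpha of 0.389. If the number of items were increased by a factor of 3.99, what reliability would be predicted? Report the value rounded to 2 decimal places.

0.72

Apply the Spearman-Brown prophecy formula, r' = nr / [1 + (n − 1)r]:
r_new = 3.99·0.389 / [1 + (3.99 − 1)·0.389]
r_new = 1.5521 / 2.1631 ≈ 0.7175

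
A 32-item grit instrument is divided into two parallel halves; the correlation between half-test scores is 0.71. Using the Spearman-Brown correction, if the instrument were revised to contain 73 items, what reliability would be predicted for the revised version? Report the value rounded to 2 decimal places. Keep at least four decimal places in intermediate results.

0.92

First correct the split-half correlation to full-test reliability: r_full = 2 × 0.71 / (1 + 0.71) ≈ 0.8304
Then adjust to 73 items: n = 73/32 = 2.2812
r_new = n·r_full / (1 + (n − 1)·r_full) = 1.8943 / 2.0639 ≈ 0.9178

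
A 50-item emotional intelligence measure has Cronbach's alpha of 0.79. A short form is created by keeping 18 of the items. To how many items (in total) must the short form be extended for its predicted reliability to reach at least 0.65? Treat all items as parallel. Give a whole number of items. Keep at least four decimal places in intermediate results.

Short-form reliability: n = 18/50 = 0.3600; r_18 = n·r/(1+(n−1)r) ≈ 0.5752
Then solve for n' with r_old = 0.5752, r_target = 0.65: n' = 0.65(1 − 0.5752)/[0.5752(1 − 0.65)] = 1.3715
Items = 1.3715 × 18 ≈ 24.69 → 25

25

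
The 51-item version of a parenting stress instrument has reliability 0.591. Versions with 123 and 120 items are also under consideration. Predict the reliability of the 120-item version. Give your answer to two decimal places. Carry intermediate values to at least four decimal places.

Only the ratio of lengths matters: n = 120/51 = 2.3529
r_{120} = n·r / (1 + (n − 1)·r) = 1.3906 / 1.7996 ≈ 0.7727

0.77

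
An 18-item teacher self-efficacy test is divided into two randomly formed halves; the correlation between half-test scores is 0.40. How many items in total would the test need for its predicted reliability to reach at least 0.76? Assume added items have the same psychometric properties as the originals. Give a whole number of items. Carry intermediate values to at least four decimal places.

Corrected full-test reliability: r_full = 2 × 0.40 / (1 + 0.40) ≈ 0.5714
n = r_tgt(1 − r_full) / [r_full(1 − r_tgt)] = 0.76 × 0.4286 / (0.5714 × 0.24) ≈ 2.3753
Required items = 2.3753 × 18 = 42.76, so 43 items.

43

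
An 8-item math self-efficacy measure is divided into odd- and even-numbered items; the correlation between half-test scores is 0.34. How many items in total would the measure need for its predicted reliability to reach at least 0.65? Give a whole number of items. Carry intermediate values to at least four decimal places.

15

r_full = 2(0.34)/(1 + 0.34) = 0.5075
n = r_tgt(1 − r_full) / [r_full(1 − r_tgt)] = 0.65 × 0.4925 / (0.5075 × 0.35) ≈ 1.8023
Required items = 1.8023 × 8 = 14.42, so 15 items.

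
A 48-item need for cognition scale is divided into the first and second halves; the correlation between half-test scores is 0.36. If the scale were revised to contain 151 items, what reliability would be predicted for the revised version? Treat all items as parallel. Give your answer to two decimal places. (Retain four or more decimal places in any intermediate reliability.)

Full-test reliability from the split-half r: r_full = 2(0.36)/(1 + 0.36) = 0.5294
Then adjust to 151 items: n = 151/48 = 3.1458
r_new = n·r_full / (1 + (n − 1)·r_full) = 1.6654 / 2.1360 ≈ 0.7797

0.78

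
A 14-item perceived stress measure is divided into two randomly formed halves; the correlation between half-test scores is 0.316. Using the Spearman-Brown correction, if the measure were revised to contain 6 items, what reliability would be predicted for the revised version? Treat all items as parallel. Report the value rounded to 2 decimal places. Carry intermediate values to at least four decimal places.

0.28

First correct the split-half correlation to full-test reliability: r_full = 2 × 0.316 / (1 + 0.316) ≈ 0.4802
Then adjust to 6 items: n = 6/14 = 0.4286
r_new = n·r_full / (1 + (n − 1)·r_full) = 0.2058 / 0.7256 ≈ 0.2836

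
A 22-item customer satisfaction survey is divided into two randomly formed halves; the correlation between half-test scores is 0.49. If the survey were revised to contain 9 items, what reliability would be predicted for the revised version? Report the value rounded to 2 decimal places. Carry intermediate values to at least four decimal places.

0.44

First correct the split-half correlation to full-test reliability: r_full = 2 × 0.49 / (1 + 0.49) ≈ 0.6577
Then adjust to 9 items: n = 9/22 = 0.4091
r_new = n·r_full / (1 + (n − 1)·r_full) = 0.2691 / 0.6114 ≈ 0.4401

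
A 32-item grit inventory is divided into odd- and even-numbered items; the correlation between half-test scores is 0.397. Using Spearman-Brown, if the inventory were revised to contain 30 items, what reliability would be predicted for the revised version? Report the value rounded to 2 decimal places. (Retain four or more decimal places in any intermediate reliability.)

0.55

First correct the split-half correlation to full-test reliability: r_full = 2 × 0.397 / (1 + 0.397) ≈ 0.5684
Then adjust to 30 items: n = 30/32 = 0.9375
r_new = n·r_full / (1 + (n − 1)·r_full) = 0.5329 / 0.9645 ≈ 0.5525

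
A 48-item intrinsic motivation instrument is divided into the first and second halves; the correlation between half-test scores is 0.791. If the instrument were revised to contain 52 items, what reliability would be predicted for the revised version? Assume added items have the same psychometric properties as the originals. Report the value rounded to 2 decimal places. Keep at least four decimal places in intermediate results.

Spearman-Brown correction (n = 2): r_full = 2·0.791/(1 + 0.791) = 0.8833
Length factor from 48 to 52 items: n = 52/48 = 1.0833
r_new = n·r_full / (1 + (n − 1)·r_full) = 0.9569 / 1.0736 ≈ 0.8913

0.89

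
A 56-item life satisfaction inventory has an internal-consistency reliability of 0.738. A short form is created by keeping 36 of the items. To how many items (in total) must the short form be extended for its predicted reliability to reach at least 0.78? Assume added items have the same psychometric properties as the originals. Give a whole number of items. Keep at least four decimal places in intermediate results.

71

First, r for the 36-item form: n = 36/56 = 0.6429, so r_36 = 0.6429·0.738/(1 + (0.6429 − 1)·0.738) = 0.6442
Length factor from the short form to reach 0.78: n' = 0.78(1 − 0.6442) / [0.6442(1 − 0.78)] ≈ 1.9582
Total items = 1.9582 × 36 = 70.50, rounded up to 71.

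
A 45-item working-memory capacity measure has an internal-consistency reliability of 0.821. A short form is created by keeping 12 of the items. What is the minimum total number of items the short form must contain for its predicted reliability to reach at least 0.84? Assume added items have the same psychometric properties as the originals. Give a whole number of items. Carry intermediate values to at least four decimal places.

52

Short-form reliability: n = 12/45 = 0.2667; r_12 = n·r/(1+(n−1)r) ≈ 0.5502
Length factor from the short form to reach 0.84: n' = 0.84(1 − 0.5502) / [0.5502(1 − 0.84)] ≈ 4.2920
Items = 4.2920 × 12 ≈ 51.50 → 52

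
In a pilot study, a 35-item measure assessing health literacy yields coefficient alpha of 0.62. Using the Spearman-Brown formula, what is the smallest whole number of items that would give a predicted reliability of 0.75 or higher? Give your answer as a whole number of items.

Spearman-Brown solved for the length factor n:
n = r*(1 − r) / [ r (1 − r*) ]
n = 0.75(1 − 0.62) / [0.62(1 − 0.75)]
  = 0.2850 / 0.1550 = 1.8387
Items needed = n × 35 = 1.8387 × 35 ≈ 64.35 → round up to 65

65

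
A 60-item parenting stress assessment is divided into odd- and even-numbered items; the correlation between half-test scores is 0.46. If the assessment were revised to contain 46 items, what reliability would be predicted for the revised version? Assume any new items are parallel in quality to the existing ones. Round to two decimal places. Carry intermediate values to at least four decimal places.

First correct the split-half correlation to full-test reliability: r_full = 2 × 0.46 / (1 + 0.46) ≈ 0.6301
Length factor from 60 to 46 items: n = 46/60 = 0.7667
r_new = n·r_full / (1 + (n − 1)·r_full) = 0.4831 / 0.8530 ≈ 0.5664

0.57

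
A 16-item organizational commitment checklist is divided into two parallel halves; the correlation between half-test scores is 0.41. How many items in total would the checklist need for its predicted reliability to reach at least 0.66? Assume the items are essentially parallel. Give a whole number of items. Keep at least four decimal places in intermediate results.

Corrected full-test reliability: r_full = 2 × 0.41 / (1 + 0.41) ≈ 0.5816
n = r_tgt(1 − r_full) / [r_full(1 − r_tgt)] = 0.66 × 0.4184 / (0.5816 × 0.34) ≈ 1.3965
Required items = 1.3965 × 16 = 22.34, so 23 items.

23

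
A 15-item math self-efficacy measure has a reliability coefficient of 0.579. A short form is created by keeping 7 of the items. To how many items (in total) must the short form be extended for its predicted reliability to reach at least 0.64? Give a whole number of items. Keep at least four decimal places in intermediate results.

20

Short-form reliability: n = 7/15 = 0.4667; r_7 = n·r/(1+(n−1)r) ≈ 0.3909
Length factor from the short form to reach 0.64: n' = 0.64(1 − 0.3909) / [0.3909(1 − 0.64)] ≈ 2.7701
Total items = 2.7701 × 7 = 19.39, rounded up to 20.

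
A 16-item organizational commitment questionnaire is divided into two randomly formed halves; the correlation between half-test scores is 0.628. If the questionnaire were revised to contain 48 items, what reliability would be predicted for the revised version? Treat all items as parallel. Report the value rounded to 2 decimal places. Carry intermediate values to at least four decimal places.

Spearman-Brown correction (n = 2): r_full = 2·0.628/(1 + 0.628) = 0.7715
Then adjust to 48 items: n = 48/16 = 3.0000
r_new = n·r_full / (1 + (n − 1)·r_full) = 2.3145 / 2.5430 ≈ 0.9101

0.91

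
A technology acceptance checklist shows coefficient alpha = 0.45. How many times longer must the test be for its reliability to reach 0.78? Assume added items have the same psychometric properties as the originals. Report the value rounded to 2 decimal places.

4.33

Spearman-Brown solved for the length factor n:
n = r_target (1 − r_old) / [ r_old (1 − r_target) ]
n = 0.78 × (1 − 0.45) / [ 0.45 × (1 − 0.78) ]
  = 0.4290 / 0.0990 = 4.3333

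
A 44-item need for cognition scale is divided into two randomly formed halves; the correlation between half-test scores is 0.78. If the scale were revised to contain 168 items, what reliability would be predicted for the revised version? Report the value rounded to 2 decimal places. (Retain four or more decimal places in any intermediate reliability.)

Spearman-Brown correction (n = 2): r_full = 2·0.78/(1 + 0.78) = 0.8764
Then adjust to 168 items: n = 168/44 = 3.8182
r_new = n·r_full / (1 + (n − 1)·r_full) = 3.3463 / 3.4699 ≈ 0.9644

0.96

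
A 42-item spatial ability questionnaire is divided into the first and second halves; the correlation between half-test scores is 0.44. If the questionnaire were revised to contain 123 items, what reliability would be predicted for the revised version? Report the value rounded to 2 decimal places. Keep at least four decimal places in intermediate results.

Full-test reliability from the split-half r: r_full = 2(0.44)/(1 + 0.44) = 0.6111
Then adjust to 123 items: n = 123/42 = 2.9286
r_new = n·r_full / (1 + (n − 1)·r_full) = 1.7897 / 2.1786 ≈ 0.8215

0.82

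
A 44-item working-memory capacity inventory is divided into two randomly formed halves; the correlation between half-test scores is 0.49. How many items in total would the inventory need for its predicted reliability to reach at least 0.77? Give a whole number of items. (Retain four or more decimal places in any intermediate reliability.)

Corrected full-test reliability: r_full = 2 × 0.49 / (1 + 0.49) ≈ 0.6577
n = r_tgt(1 − r_full) / [r_full(1 − r_tgt)] = 0.77 × 0.3423 / (0.6577 × 0.23) ≈ 1.7424
Items = 1.7424 × 44 ≈ 76.67 → 77

77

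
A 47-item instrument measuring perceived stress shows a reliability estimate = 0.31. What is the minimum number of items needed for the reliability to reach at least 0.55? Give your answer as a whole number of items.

128

n = 0.55(1 − 0.31) / [0.31(1 − 0.55)]
  = 0.3795 / 0.1395 = 2.7204
2.7204 × 47 = 127.86 → 128 items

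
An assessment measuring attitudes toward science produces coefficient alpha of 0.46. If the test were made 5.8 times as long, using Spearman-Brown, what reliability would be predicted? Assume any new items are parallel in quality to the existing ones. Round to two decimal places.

0.83

Apply the Spearman-Brown prophecy formula, r' = nr / [1 + (n − 1)r]:
r_new = (5.8 × 0.46) / (1 + (5.8 − 1) × 0.46)
     = 2.6680 / 3.2080 = 0.8317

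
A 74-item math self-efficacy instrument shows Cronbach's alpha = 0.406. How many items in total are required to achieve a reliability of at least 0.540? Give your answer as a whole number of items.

128

n = 0.540 × (1 − 0.406) / [ 0.406 × (1 − 0.540) ]
  = 0.320760 / 0.186760 = 1.7175
1.7175 × 74 = 127.09 → 128 items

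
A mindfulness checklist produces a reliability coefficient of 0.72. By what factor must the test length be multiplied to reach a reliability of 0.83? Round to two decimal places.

n = 0.83(1 − 0.72) / [0.72(1 − 0.83)]
n = 0.2324 / 0.1224 ≈ 1.8987

1.90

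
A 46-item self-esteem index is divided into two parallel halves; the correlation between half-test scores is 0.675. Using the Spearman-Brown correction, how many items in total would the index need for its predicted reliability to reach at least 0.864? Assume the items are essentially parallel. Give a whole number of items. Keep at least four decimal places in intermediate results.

71

Corrected full-test reliability: r_full = 2 × 0.675 / (1 + 0.675) ≈ 0.8060
n = r_tgt(1 − r_full) / [r_full(1 − r_tgt)] = 0.864 × 0.1940 / (0.8060 × 0.136) ≈ 1.5291
Items = 1.5291 × 46 ≈ 70.34 → 71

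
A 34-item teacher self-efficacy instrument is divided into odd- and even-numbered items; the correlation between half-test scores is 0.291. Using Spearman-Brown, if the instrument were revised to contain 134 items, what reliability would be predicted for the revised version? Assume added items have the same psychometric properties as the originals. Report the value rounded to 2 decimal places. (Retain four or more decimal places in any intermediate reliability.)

Full-test reliability from the split-half r: r_full = 2(0.291)/(1 + 0.291) = 0.4508
Then adjust to 134 items: n = 134/34 = 3.9412
r_new = n·r_full / (1 + (n − 1)·r_full) = 1.7767 / 2.3259 ≈ 0.7639

0.76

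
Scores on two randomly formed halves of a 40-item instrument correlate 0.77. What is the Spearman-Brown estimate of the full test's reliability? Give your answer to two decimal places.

0.87

r_full = 2(0.77) / (1 + 0.77)
       = 1.5400 / 1.7700 = 0.8701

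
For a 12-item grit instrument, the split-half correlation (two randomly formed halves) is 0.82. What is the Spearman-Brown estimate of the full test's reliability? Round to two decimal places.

Apply the Spearman-Brown correction with n = 2:
r_full = 2r_hh / (1 + r_hh) = 2 × 0.82 / (1 + 0.82)
       = 1.6400 / 1.8200 = 0.9011

0.90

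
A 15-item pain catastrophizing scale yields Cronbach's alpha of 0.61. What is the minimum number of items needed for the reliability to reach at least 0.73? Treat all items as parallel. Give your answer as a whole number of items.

26

n = [0.73 × 0.39] / [0.61 × 0.27]
  = 0.2847 / 0.1647 = 1.7286
So the test needs 1.7286 × 15 ≈ 25.93 items; rounding up, 26.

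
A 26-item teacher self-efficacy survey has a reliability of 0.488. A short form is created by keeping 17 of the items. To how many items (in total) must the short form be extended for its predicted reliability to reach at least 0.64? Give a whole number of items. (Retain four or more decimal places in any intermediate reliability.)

49

Short-form reliability: n = 17/26 = 0.6538; r_17 = n·r/(1+(n−1)r) ≈ 0.3839
Length factor from the short form to reach 0.64: n' = 0.64(1 − 0.3839) / [0.3839(1 − 0.64)] ≈ 2.8531
Total items = 2.8531 × 17 = 48.50, rounded up to 49.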